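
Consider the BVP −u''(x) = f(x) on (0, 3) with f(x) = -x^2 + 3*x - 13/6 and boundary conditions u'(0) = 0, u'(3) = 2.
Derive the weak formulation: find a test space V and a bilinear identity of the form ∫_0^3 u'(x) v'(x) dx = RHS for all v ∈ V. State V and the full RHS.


V = H^1(0, 3) (v unrestricted at boundary; u is determined up to an additive constant); weak form: ∫_0^3 u'v' dx = ∫_0^3 (-x^2 + 3*x - 13/6) v dx + 2·v(3) for all v ∈ V.

Multiply both sides by a test function v and integrate from 0 to 3:
  ∫_0^3 −u''(x) v(x) dx = ∫_0^3 f(x) v(x) dx.
Integrate the LHS by parts once:
  ∫_0^3 −u'' v dx = −[u'(x) v(x)]_0^3 + ∫_0^3 u'(x) v'(x) dx.
Thus ∫_0^3 u'(x) v'(x) dx = ∫_0^3 f(x) v(x) dx + [u'(x) v(x)]_0^3.
Choose V so that boundary terms are either known or forced to vanish.
u has inhomogeneous Neumann u'(0) = 0, u'(3) = 2. [u' v]_0^3 = (2)·v(3) − (0)·v(0) = 2·v(3). Take V = H^1(0, 3); boundary term becomes part of RHS.
Weak formulation: find u (satisfying any essential BC) such that ∫_0^3 u'(x) v'(x) dx = ∫_0^3 f v dx + 2·v(3) for all v ∈ V (Neumann data are natural BCs: they enter the RHS as boundary terms).
Substituting f(x) = -x^2 + 3*x - 13/6, the right-hand side is ∫_0^3 (-x^2 + 3*x - 13/6) v dx + 2·v(3).
Compatibility check (pure Neumann): taking v ≡ 1 ∈ V gives 0 = ∫_0^3 f dx + (2) − (0), i.e. ∫_0^3 f dx must equal u'(0) − u'(3) = -2. Indeed ∫_0^3 (-x^2 + 3*x - 13/6) dx = -2, so the data are compatible. The solution is then unique only up to an additive constant (fix it e.g. by requiring ∫_0^3 u dx = 0).


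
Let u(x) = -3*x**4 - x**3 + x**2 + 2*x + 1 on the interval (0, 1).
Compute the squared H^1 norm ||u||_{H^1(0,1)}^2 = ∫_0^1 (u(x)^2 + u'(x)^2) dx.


||u||_{H^1}^2 = 2451/140

The H^1 norm (squared) on an interval (0, L) is
  ||u||_{H^1}^2 = ∫_0^L u(x)^2 dx + ∫_0^L u'(x)^2 dx.
Compute u'(x) = -12*x**3 - 3*x**2 + 2*x + 2.
Then u(x)^2 = 9*x**8 + 6*x**7 - 5*x**6 - 14*x**5 - 9*x**4 + 2*x**3 + 6*x**2 + 4*x + 1 and u'(x)^2 = 144*x**6 + 72*x**5 - 39*x**4 - 60*x**3 - 8*x**2 + 8*x + 4.
Integrate each monomial from 0 to 1 using ∫_0^1 c·x^n dx = c·1^(n+1)/(n+1):
  ∫_0^1 u(x)^2 dx = ∫_0^1 (9*x^8 + 6*x^7 - 5*x^6 - 14*x^5 - 9*x^4 + 2*x^3 + 6*x^2 + 4*x + 1) dx. Term by term:
    ∫_0^1 9*x^8 dx = 1;  ∫_0^1 6*x^7 dx = 3/4;  ∫_0^1 -5*x^6 dx = -5/7;
    ∫_0^1 -14*x^5 dx = -7/3;  ∫_0^1 -9*x^4 dx = -9/5;  ∫_0^1 2*x^3 dx = 1/2;
    ∫_0^1 6*x^2 dx = 2;  ∫_0^1 4*x dx = 2;  ∫_0^1 1 dx = 1.
  Sum: 1 + 3/4 − 5/7 − 7/3 − 9/5 + 1/2 + 2 + 2 + 1 = 1009/420.
  ∫_0^1 u'(x)^2 dx = ∫_0^1 (144*x^6 + 72*x^5 - 39*x^4 - 60*x^3 - 8*x^2 + 8*x + 4) dx. Term by term:
    ∫_0^1 144*x^6 dx = 144/7;  ∫_0^1 72*x^5 dx = 12;  ∫_0^1 -39*x^4 dx = -39/5;
    ∫_0^1 -60*x^3 dx = -15;  ∫_0^1 -8*x^2 dx = -8/3;  ∫_0^1 8*x dx = 4;
    ∫_0^1 4 dx = 4.
  Sum: 144/7 + 12 − 39/5 − 15 − 8/3 + 4 + 4 = 1586/105.
Adding: ||u||_{H^1}^2 = 1009/420 + 1586/105 = 2451/140.


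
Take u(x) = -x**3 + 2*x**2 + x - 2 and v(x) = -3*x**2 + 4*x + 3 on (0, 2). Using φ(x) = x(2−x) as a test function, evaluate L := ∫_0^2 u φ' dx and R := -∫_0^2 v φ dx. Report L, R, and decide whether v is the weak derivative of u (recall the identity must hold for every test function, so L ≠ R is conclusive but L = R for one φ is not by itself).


LHS = -28/15, RHS = -68/15. No, v is not the weak derivative of u.

u(x) = -x**3 + 2*x**2 + x - 2, classical derivative u'(x) = -3*x**2 + 4*x + 1.
φ(x) = x(2−x), so φ'(x) = 2 - 2*x.
Note φ(0) = φ(2) = 0, so the boundary term u·φ vanishes.
LHS = ∫_0^2 u(x) φ'(x) dx = ∫_0^2 (2*x^4 - 6*x^3 + 2*x^2 + 6*x - 4) dx. Term by term:
  ∫_0^2 2*x^4 dx = 64/5;  ∫_0^2 -6*x^3 dx = -24;  ∫_0^2 2*x^2 dx = 16/3;
  ∫_0^2 6*x dx = 12;  ∫_0^2 -4 dx = -8.
Sum: 64/5 − 24 + 16/3 + 12 − 8 = -28/15.
So LHS = -28/15.
∫_0^2 v(x) φ(x) dx = ∫_0^2 (3*x^4 - 10*x^3 + 5*x^2 + 6*x) dx. Term by term:
  ∫_0^2 3*x^4 dx = 96/5;  ∫_0^2 -10*x^3 dx = -40;  ∫_0^2 5*x^2 dx = 40/3;
  ∫_0^2 6*x dx = 12.
Sum: 96/5 − 40 + 40/3 + 12 = 68/15.
So RHS = -∫_0^2 v(x) φ(x) dx = -68/15.
LHS − RHS = 8/3 ≠ 0, so the identity fails.
(For a valid weak derivative the identity must hold for EVERY test function, in particular this one. The failure shows v is NOT the weak derivative of u.)
Correct weak derivative would be u'(x) = -3*x**2 + 4*x + 1.


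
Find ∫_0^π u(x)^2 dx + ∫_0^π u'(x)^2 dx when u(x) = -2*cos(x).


||u||_{H^1(0,π)}^2 = 4*π

u'(x) = 2*sin(x).
Expand u² and (u')² and integrate term by term on (0, π), using: for integers n ≥ 1, ∫_0^π sin²(nx) dx = ∫_0^π cos²(nx) dx = π/2; for n ≠ n', ∫_0^π sin(nx)sin(n'x) dx = ∫_0^π cos(nx)cos(n'x) dx = 0; and by product-to-sum, ∫_0^π sin(nx)cos(n'x) dx = ½∫_0^π [sin((n+n')x) + sin((n−n')x)] dx, which is 0 when n+n' is even and 2n/(n²−n'²) when n+n' is odd (it need not vanish on (0, π)).
  u² squared terms: (-2)²·∫cos(x)² dx = 4·π/2 = 2*π.
  So ∫_0^π u² dx = 2*π.
  (u')² squared terms: (2)²·∫sin(x)² dx = 4·π/2 = 2*π.
  So ∫_0^π (u')² dx = 2*π.
||u||_{H^1}^2 = (2*π) + (2*π) = 4*π.


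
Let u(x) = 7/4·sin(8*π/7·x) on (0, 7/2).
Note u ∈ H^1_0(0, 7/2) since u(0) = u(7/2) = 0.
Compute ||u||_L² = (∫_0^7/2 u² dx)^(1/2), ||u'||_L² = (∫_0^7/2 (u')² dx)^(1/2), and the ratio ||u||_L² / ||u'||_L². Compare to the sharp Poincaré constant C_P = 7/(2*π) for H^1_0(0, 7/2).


||u||_L² / ||u'||_L² = 7/(8*π) < C_P = 7/(2*π).

u(x) = 7/4·sin(8*π/7·x), so u'(x) = 2*π*cos(8*π*x/7).
Writing u(x) = A·sin(kπx/L) with A = 7/4 and k = 4, use ∫_0^L sin²(kπx/L) dx = L/2 and ∫_0^L cos²(kπx/L) dx = L/2.
u² = 49/16·sin²(8*π/7·x) and (u')² = 4*π^2·cos²(8*π/7·x), and each of sin², cos² integrates to L/2 = 7/4 over (0, 7/2).
∫_0^7/2 u² dx = 343/64, so ||u||_L² = 7*sqrt(7)/8.
∫_0^7/2 (u')² dx = 7*π^2, so ||u'||_L² = sqrt(7)*π.
Ratio ||u||_L² / ||u'||_L² = 7/(8*π).
Sharp Poincaré constant on H^1_0(0, 7/2) is C_P = L/π = 7/(2*π), achieved by sin(2*π/7·x).
This is the k = 4 harmonic; the ratio L/(kπ) is strictly less than C_P = L/π, consistent with the sharp inequality ||u||_L² ≤ C_P ||u'||_L².


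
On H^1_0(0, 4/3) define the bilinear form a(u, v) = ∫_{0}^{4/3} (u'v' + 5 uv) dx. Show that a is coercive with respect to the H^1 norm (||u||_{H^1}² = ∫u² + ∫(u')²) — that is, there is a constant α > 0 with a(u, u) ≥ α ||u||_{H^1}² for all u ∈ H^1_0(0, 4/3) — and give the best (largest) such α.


α = 1

Coercivity of a(·,·) on H^1_0(0, 4/3) means a(u, u) ≥ α ||u||_{H^1}² for every u ∈ H^1_0.
The interval has length L = 4/3, and Poincaré/coercivity depend only on L. Here a(u, u) = ∫(u')² + (5)·∫u².
Here c = 5 ≥ 1, so a(u,u) = ∫(u')² + c∫u² ≥ ∫(u')² + ∫u² = ||u||_{H^1}², i.e. α = 1 works. No larger α is possible: a(u,u) ≥ α||u||_{H^1}² means (1−α)∫(u')² ≥ (α−c)∫u², and for the modes u_n = sin(nπ(x−x₀)/L) (x₀ the left endpoint) one has ∫u_n²/∫(u_n')² = (L/(nπ))² → 0, so a(u_n,u_n)/||u_n||_{H^1}² → 1. Hence the optimal constant is α = 1.
Therefore α = 1.


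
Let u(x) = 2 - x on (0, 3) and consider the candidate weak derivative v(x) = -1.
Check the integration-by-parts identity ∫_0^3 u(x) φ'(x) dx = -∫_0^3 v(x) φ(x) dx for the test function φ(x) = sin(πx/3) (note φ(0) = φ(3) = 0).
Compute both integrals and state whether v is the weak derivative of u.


LHS = 6/π, RHS = 6/π. Yes, v = u' weakly.

u(x) = 2 - x, classical derivative u'(x) = -1.
φ(x) = sin(πx/3), so φ'(x) = π*cos(π*x/3)/3.
Note φ(0) = φ(3) = 0, so the boundary term u·φ vanishes.
LHS = ∫_0^3 u(x) φ'(x) dx = ∫_0^3 (-π*x*cos(π*x/3)/3 + 2*π*cos(π*x/3)/3) dx. Term by term:
  ∫_0^3 2*π*cos(π*x/3)/3 dx = 0;  ∫_0^3 -π*x*cos(π*x/3)/3 dx = 6/π.
Sum: 0 + 6/π = 6/π.
So LHS = 6/π.
∫_0^3 v(x) φ(x) dx = ∫_0^3 (-sin(π*x/3)) dx. Term by term:
  ∫_0^3 -sin(π*x/3) dx = -6/π.
So RHS = -∫_0^3 v(x) φ(x) dx = 6/π.
LHS = RHS, so the identity holds for this test φ.
Moreover u is smooth here and v(x) = u'(x) = -1 pointwise, so the identity holds for every test function. Hence v is the weak derivative of u.


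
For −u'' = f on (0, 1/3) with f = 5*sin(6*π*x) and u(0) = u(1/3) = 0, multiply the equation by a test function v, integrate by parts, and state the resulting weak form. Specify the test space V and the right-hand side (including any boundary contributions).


V = H^1_0(0, 1/3) (so v(0) = v(1/3) = 0); weak form: ∫_0^1/3 u'v' dx = ∫_0^1/3 (5*sin(6*π*x)) v dx for all v ∈ V.

Multiply both sides by a test function v and integrate from 0 to 1/3:
  ∫_0^1/3 −u''(x) v(x) dx = ∫_0^1/3 f(x) v(x) dx.
Integrate the LHS by parts once:
  ∫_0^1/3 −u'' v dx = −[u'(x) v(x)]_0^1/3 + ∫_0^1/3 u'(x) v'(x) dx.
Thus ∫_0^1/3 u'(x) v'(x) dx = ∫_0^1/3 f(x) v(x) dx + [u'(x) v(x)]_0^1/3.
Choose V so that boundary terms are either known or forced to vanish.
u is Dirichlet: u(0) = u(1/3) = 0. Let V = H^1_0(0, 1/3); then v(0) = v(1/3) = 0, and [u' v]_0^1/3 = 0.
Weak formulation: find u (satisfying any essential BC) such that ∫_0^1/3 u'(x) v'(x) dx = ∫_0^1/3 f v dx for all v ∈ V.
Substituting f(x) = 5*sin(6*π*x), the right-hand side is ∫_0^1/3 (5*sin(6*π*x)) v dx.


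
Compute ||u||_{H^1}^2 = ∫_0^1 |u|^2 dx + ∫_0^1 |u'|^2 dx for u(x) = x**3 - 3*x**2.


||u||_{H^1}^2 = 201/35

The H^1 norm (squared) on an interval (0, L) is
  ||u||_{H^1}^2 = ∫_0^L u(x)^2 dx + ∫_0^L u'(x)^2 dx.
Compute u'(x) = 3*x**2 - 6*x.
Then u(x)^2 = x**6 - 6*x**5 + 9*x**4 and u'(x)^2 = 9*x**4 - 36*x**3 + 36*x**2.
Integrate each monomial from 0 to 1 using ∫_0^1 c·x^n dx = c·1^(n+1)/(n+1):
  ∫_0^1 u(x)^2 dx = ∫_0^1 (x^6 - 6*x^5 + 9*x^4) dx. Term by term:
    ∫_0^1 x^6 dx = 1/7;  ∫_0^1 -6*x^5 dx = -1;  ∫_0^1 9*x^4 dx = 9/5.
  Sum: 1/7 − 1 + 9/5 = 33/35.
  ∫_0^1 u'(x)^2 dx = ∫_0^1 (9*x^4 - 36*x^3 + 36*x^2) dx. Term by term:
    ∫_0^1 9*x^4 dx = 9/5;  ∫_0^1 -36*x^3 dx = -9;  ∫_0^1 36*x^2 dx = 12.
  Sum: 9/5 − 9 + 12 = 24/5.
Adding: ||u||_{H^1}^2 = 33/35 + 24/5 = 201/35.


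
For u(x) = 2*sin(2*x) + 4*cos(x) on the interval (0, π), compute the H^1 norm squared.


||u||_{H^1(0,π)}^2 = 128/3 + 26*π

u'(x) = -4*sin(x) + 4*cos(2*x).
Expand u² and (u')² and integrate term by term on (0, π), using: for integers n ≥ 1, ∫_0^π sin²(nx) dx = ∫_0^π cos²(nx) dx = π/2; for n ≠ n', ∫_0^π sin(nx)sin(n'x) dx = ∫_0^π cos(nx)cos(n'x) dx = 0; and by product-to-sum, ∫_0^π sin(nx)cos(n'x) dx = ½∫_0^π [sin((n+n')x) + sin((n−n')x)] dx, which is 0 when n+n' is even and 2n/(n²−n'²) when n+n' is odd (it need not vanish on (0, π)).
  u² squared terms: (2)²·∫sin(2x)² dx = 4·π/2 = 2*π;  (4)²·∫cos(x)² dx = 16·π/2 = 8*π.
  u² cross terms: 2·(2)·(4)·∫sin(2x)·cos(x) dx = 16·(4/3) = 64/3.
  So ∫_0^π u² dx = 2*π + 8*π + 64/3 = 64/3 + 10*π.
  (u')² squared terms: (-4)²·∫sin(x)² dx = 16·π/2 = 8*π;  (4)²·∫cos(2x)² dx = 16·π/2 = 8*π.
  (u')² cross terms: 2·(-4)·(4)·∫sin(x)·cos(2x) dx = -32·(-2/3) = 64/3.
  So ∫_0^π (u')² dx = 8*π + 8*π + 64/3 = 64/3 + 16*π.
||u||_{H^1}^2 = (64/3 + 10*π) + (64/3 + 16*π) = 128/3 + 26*π.


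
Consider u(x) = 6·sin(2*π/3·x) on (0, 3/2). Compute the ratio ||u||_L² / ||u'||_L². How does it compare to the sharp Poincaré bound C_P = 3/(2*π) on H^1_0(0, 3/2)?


||u||_L² / ||u'||_L² = 3/(2*π) = C_P.

u(x) = 6·sin(2*π/3·x), so u'(x) = 4*π*cos(2*π*x/3).
Writing u(x) = A·sin(kπx/L) with A = 6 and k = 1, use ∫_0^L sin²(kπx/L) dx = L/2 and ∫_0^L cos²(kπx/L) dx = L/2.
u² = 36·sin²(2*π/3·x) and (u')² = 16*π^2·cos²(2*π/3·x), and each of sin², cos² integrates to L/2 = 3/4 over (0, 3/2).
∫_0^3/2 u² dx = 27, so ||u||_L² = 3*sqrt(3).
∫_0^3/2 (u')² dx = 12*π^2, so ||u'||_L² = 2*sqrt(3)*π.
Ratio ||u||_L² / ||u'||_L² = 3/(2*π).
Sharp Poincaré constant on H^1_0(0, 3/2) is C_P = L/π = 3/(2*π), achieved by sin(2*π/3·x).
This is the k = 1 eigenfunction (up to amplitude), so the ratio equals the sharp Poincaré constant exactly.


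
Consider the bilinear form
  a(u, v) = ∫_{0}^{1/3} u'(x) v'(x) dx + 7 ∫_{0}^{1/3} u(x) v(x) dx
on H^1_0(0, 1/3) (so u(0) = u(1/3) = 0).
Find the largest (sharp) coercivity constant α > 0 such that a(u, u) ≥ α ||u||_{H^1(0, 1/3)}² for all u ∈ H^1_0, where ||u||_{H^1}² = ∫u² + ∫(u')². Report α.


α = 1

Coercivity of a(·,·) on H^1_0(0, 1/3) means a(u, u) ≥ α ||u||_{H^1}² for every u ∈ H^1_0.
The interval has length L = 1/3, and Poincaré/coercivity depend only on L. Here a(u, u) = ∫(u')² + (7)·∫u².
Here c = 7 ≥ 1, so a(u,u) = ∫(u')² + c∫u² ≥ ∫(u')² + ∫u² = ||u||_{H^1}², i.e. α = 1 works. No larger α is possible: a(u,u) ≥ α||u||_{H^1}² means (1−α)∫(u')² ≥ (α−c)∫u², and for the modes u_n = sin(nπ(x−x₀)/L) (x₀ the left endpoint) one has ∫u_n²/∫(u_n')² = (L/(nπ))² → 0, so a(u_n,u_n)/||u_n||_{H^1}² → 1. Hence the optimal constant is α = 1.
Therefore α = 1.


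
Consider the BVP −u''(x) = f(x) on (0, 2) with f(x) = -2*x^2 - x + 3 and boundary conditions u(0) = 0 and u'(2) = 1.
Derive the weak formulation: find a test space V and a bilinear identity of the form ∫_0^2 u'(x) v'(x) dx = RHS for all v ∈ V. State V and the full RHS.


V = {v ∈ H^1(0, 2) : v(0) = 0} (test functions vanish at x = 0 where u is specified); weak form: ∫_0^2 u'v' dx = ∫_0^2 (-2*x^2 - x + 3) v dx + v(2) for all v ∈ V.

Multiply both sides by a test function v and integrate from 0 to 2:
  ∫_0^2 −u''(x) v(x) dx = ∫_0^2 f(x) v(x) dx.
Integrate the LHS by parts once:
  ∫_0^2 −u'' v dx = −[u'(x) v(x)]_0^2 + ∫_0^2 u'(x) v'(x) dx.
Thus ∫_0^2 u'(x) v'(x) dx = ∫_0^2 f(x) v(x) dx + [u'(x) v(x)]_0^2.
Choose V so that boundary terms are either known or forced to vanish.
Mixed BC: u(0) = 0 (Dirichlet) and u'(2) = 1 (Neumann). Define V = {v ∈ H^1(0, 2) : v(0) = 0}. Then [u' v]_0^2 = u'(2)·v(2) − u'(0)·0 = v(2).
Weak formulation: find u (satisfying any essential BC) such that ∫_0^2 u'(x) v'(x) dx = ∫_0^2 f v dx + v(2) for all v ∈ V (Dirichlet at 0 absorbed into V; Neumann datum at x = 2 contributes the boundary term).
Substituting f(x) = -2*x^2 - x + 3, the right-hand side is ∫_0^2 (-2*x^2 - x + 3) v dx + v(2).


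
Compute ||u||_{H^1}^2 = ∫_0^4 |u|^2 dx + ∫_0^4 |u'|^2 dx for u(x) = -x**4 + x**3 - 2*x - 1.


||u||_{H^1}^2 = 12943484/315

The H^1 norm (squared) on an interval (0, L) is
  ||u||_{H^1}^2 = ∫_0^L u(x)^2 dx + ∫_0^L u'(x)^2 dx.
Compute u'(x) = -4*x**3 + 3*x**2 - 2.
Then u(x)^2 = x**8 - 2*x**7 + x**6 + 4*x**5 - 2*x**4 - 2*x**3 + 4*x**2 + 4*x + 1 and u'(x)^2 = 16*x**6 - 24*x**5 + 9*x**4 + 16*x**3 - 12*x**2 + 4.
Integrate each monomial from 0 to 4 using ∫_0^4 c·x^n dx = c·4^(n+1)/(n+1):
  ∫_0^4 u(x)^2 dx = ∫_0^4 (x^8 - 2*x^7 + x^6 + 4*x^5 - 2*x^4 - 2*x^3 + 4*x^2 + 4*x + 1) dx. Term by term:
    ∫_0^4 x^8 dx = 262144/9;  ∫_0^4 -2*x^7 dx = -16384;  ∫_0^4 x^6 dx = 16384/7;
    ∫_0^4 4*x^5 dx = 8192/3;  ∫_0^4 -2*x^4 dx = -2048/5;  ∫_0^4 -2*x^3 dx = -128;
    ∫_0^4 4*x^2 dx = 256/3;  ∫_0^4 4*x dx = 32;  ∫_0^4 1 dx = 4.
  Sum: 262144/9 − 16384 + 16384/7 + 8192/3 − 2048/5 − 128 + 256/3 + 32 + 4 = 5480396/315.
  ∫_0^4 u'(x)^2 dx = ∫_0^4 (16*x^6 - 24*x^5 + 9*x^4 + 16*x^3 - 12*x^2 + 4) dx. Term by term:
    ∫_0^4 16*x^6 dx = 262144/7;  ∫_0^4 -24*x^5 dx = -16384;  ∫_0^4 9*x^4 dx = 9216/5;
    ∫_0^4 16*x^3 dx = 1024;  ∫_0^4 -12*x^2 dx = -256;  ∫_0^4 4 dx = 16.
  Sum: 262144/7 − 16384 + 9216/5 + 1024 − 256 + 16 = 829232/35.
Adding: ||u||_{H^1}^2 = 5480396/315 + 829232/35 = 12943484/315.


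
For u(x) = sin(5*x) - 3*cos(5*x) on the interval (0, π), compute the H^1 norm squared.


||u||_{H^1(0,π)}^2 = 130*π

u'(x) = 15*sin(5*x) + 5*cos(5*x).
Expand u² and (u')² and integrate term by term on (0, π), using: for integers n ≥ 1, ∫_0^π sin²(nx) dx = ∫_0^π cos²(nx) dx = π/2; for n ≠ n', ∫_0^π sin(nx)sin(n'x) dx = ∫_0^π cos(nx)cos(n'x) dx = 0; and by product-to-sum, ∫_0^π sin(nx)cos(n'x) dx = ½∫_0^π [sin((n+n')x) + sin((n−n')x)] dx, which is 0 when n+n' is even and 2n/(n²−n'²) when n+n' is odd (it need not vanish on (0, π)).
  u² squared terms: (-3)²·∫cos(5x)² dx = 9·π/2 = 9*π/2;  (1)²·∫sin(5x)² dx = 1·π/2 = π/2.
  u² cross terms: 2·(-3)·(1)·∫cos(5x)·sin(5x) dx = -6·(0) = 0.
  So ∫_0^π u² dx = 9*π/2 + π/2 + 0 = 5*π.
  (u')² squared terms: (5)²·∫cos(5x)² dx = 25·π/2 = 25*π/2;  (15)²·∫sin(5x)² dx = 225·π/2 = 225*π/2.
  (u')² cross terms: 2·(5)·(15)·∫cos(5x)·sin(5x) dx = 150·(0) = 0.
  So ∫_0^π (u')² dx = 25*π/2 + 225*π/2 + 0 = 125*π.
||u||_{H^1}^2 = (5*π) + (125*π) = 130*π.


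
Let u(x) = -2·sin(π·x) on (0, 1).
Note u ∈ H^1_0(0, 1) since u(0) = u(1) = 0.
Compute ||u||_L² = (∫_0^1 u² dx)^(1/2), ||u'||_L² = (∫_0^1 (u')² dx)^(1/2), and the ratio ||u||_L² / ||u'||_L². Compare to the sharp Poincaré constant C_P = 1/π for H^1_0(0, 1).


||u||_L² / ||u'||_L² = 1/π = C_P.

u(x) = -2·sin(π·x), so u'(x) = -2*π*cos(π*x).
Writing u(x) = A·sin(kπx/L) with A = -2 and k = 1, use ∫_0^L sin²(kπx/L) dx = L/2 and ∫_0^L cos²(kπx/L) dx = L/2.
u² = 4·sin²(π·x) and (u')² = 4*π^2·cos²(π·x), and each of sin², cos² integrates to L/2 = 1/2 over (0, 1).
∫_0^1 u² dx = 2, so ||u||_L² = sqrt(2).
∫_0^1 (u')² dx = 2*π^2, so ||u'||_L² = sqrt(2)*π.
Ratio ||u||_L² / ||u'||_L² = 1/π.
Sharp Poincaré constant on H^1_0(0, 1) is C_P = L/π = 1/π, achieved by sin(π·x).
This is the k = 1 eigenfunction (up to amplitude), so the ratio equals the sharp Poincaré constant exactly.


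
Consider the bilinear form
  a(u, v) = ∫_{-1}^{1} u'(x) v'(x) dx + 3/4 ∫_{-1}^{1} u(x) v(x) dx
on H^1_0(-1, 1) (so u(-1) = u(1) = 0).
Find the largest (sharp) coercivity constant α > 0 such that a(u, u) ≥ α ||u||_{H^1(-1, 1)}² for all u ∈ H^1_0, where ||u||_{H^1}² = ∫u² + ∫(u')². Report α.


α = (3 + π^2)/(4 + π^2)

Coercivity of a(·,·) on H^1_0(-1, 1) means a(u, u) ≥ α ||u||_{H^1}² for every u ∈ H^1_0.
The interval has length L = 2, and Poincaré/coercivity depend only on L. Here a(u, u) = ∫(u')² + (3/4)·∫u².
Here 0 < c = 3/4 < 1. The condition a(u,u) ≥ α||u||_{H^1}² reads (1−α)∫(u')² ≥ (α−c)∫u². Any admissible α is ≤ 1 (rapidly oscillating u have ∫u²/∫(u')² → 0), and α = 1 would force 0 ≥ (1−c)∫u², impossible since c < 1; so 1−α > 0. By the sharp Poincaré inequality on H^1_0 of an interval of length L, ∫(u')² ≥ (π/L)²∫u² with equality for the first sine mode sin(π(x−x₀)/L) (x₀ the left endpoint), so the inequality holds for all u iff (1−α)(π/L)² ≥ α − c, i.e. α ≤ ((π/L)² + c)/((π/L)² + 1) = (1 + c(L/π)²)/(1 + (L/π)²). With (π/L)² = π^2/4 and c = 3/4, the largest admissible constant is α = ((π/L)² + c)/((π/L)² + 1).
Simplifying, α = (3 + π^2)/(4 + π^2).


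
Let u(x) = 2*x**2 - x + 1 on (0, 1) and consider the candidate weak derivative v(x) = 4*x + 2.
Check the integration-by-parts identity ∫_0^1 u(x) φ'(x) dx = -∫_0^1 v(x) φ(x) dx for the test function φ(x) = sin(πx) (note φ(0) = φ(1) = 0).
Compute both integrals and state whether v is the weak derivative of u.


LHS = -2/π, RHS = -8/π. No, v is not the weak derivative of u.

u(x) = 2*x**2 - x + 1, classical derivative u'(x) = 4*x - 1.
φ(x) = sin(πx), so φ'(x) = π*cos(π*x).
Note φ(0) = φ(1) = 0, so the boundary term u·φ vanishes.
LHS = ∫_0^1 u(x) φ'(x) dx = ∫_0^1 (2*π*x^2*cos(π*x) - π*x*cos(π*x) + π*cos(π*x)) dx. Term by term:
  ∫_0^1 π*cos(π*x) dx = 0;  ∫_0^1 -π*x*cos(π*x) dx = 2/π;  ∫_0^1 2*π*x^2*cos(π*x) dx = -4/π.
Sum: 0 + 2/π − 4/π = -2/π.
So LHS = -2/π.
∫_0^1 v(x) φ(x) dx = ∫_0^1 (4*x*sin(π*x) + 2*sin(π*x)) dx. Term by term:
  ∫_0^1 2*sin(π*x) dx = 4/π;  ∫_0^1 4*x*sin(π*x) dx = 4/π.
Sum: 4/π + 4/π = 8/π.
So RHS = -∫_0^1 v(x) φ(x) dx = -8/π.
LHS − RHS = 6/π ≠ 0, so the identity fails.
(For a valid weak derivative the identity must hold for EVERY test function, in particular this one. The failure shows v is NOT the weak derivative of u.)
Correct weak derivative would be u'(x) = 4*x - 1.


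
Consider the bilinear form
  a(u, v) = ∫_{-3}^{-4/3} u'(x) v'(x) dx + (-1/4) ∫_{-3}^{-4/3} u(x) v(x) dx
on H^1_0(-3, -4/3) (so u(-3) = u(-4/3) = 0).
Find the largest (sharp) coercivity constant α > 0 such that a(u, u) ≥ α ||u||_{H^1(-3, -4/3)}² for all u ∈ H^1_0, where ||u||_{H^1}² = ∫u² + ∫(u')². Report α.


α = (-25 + 36*π^2)/(4*(25 + 9*π^2))

Coercivity of a(·,·) on H^1_0(-3, -4/3) means a(u, u) ≥ α ||u||_{H^1}² for every u ∈ H^1_0.
The interval has length L = 5/3, and Poincaré/coercivity depend only on L. Here a(u, u) = ∫(u')² + (-1/4)·∫u².
Here c = -1/4 < 0 with |c| < (π/L)² = 9*π^2/25, so coercivity still holds. The condition a(u,u) ≥ α||u||_{H^1}² reads (1−α)∫(u')² ≥ (α−c)∫u². Any admissible α is ≤ 1 (rapidly oscillating u have ∫u²/∫(u')² → 0), and α = 1 would force 0 ≥ (1−c)∫u², impossible since c < 1; so 1−α > 0. By the sharp Poincaré inequality on H^1_0 of an interval of length L, ∫(u')² ≥ (π/L)²∫u² with equality for the first sine mode sin(π(x−x₀)/L) (x₀ the left endpoint), so the inequality holds for all u iff (1−α)(π/L)² ≥ α − c, i.e. α ≤ ((π/L)² + c)/((π/L)² + 1) = (1 + c(L/π)²)/(1 + (L/π)²). (Direct route, valid since c ≤ 0: Poincaré gives c∫u² ≥ c(L/π)²∫(u')², so a(u,u) ≥ (1 + c(L/π)²)∫(u')², while ||u||_{H^1}² ≤ (1 + (L/π)²)∫(u')²; dividing yields the same α.) With (π/L)² = 9*π^2/25 and c = -1/4, the largest admissible constant is α = ((π/L)² + c)/((π/L)² + 1).
Simplifying, α = (-25 + 36*π^2)/(4*(25 + 9*π^2)).


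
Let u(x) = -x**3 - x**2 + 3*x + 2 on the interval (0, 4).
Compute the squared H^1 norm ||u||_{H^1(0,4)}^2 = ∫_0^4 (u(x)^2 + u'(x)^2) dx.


||u||_{H^1}^2 = 473876/105

The H^1 norm (squared) on an interval (0, L) is
  ||u||_{H^1}^2 = ∫_0^L u(x)^2 dx + ∫_0^L u'(x)^2 dx.
Compute u'(x) = -3*x**2 - 2*x + 3.
Then u(x)^2 = x**6 + 2*x**5 - 5*x**4 - 10*x**3 + 5*x**2 + 12*x + 4 and u'(x)^2 = 9*x**4 + 12*x**3 - 14*x**2 - 12*x + 9.
Integrate each monomial from 0 to 4 using ∫_0^4 c·x^n dx = c·4^(n+1)/(n+1):
  ∫_0^4 u(x)^2 dx = ∫_0^4 (x^6 + 2*x^5 - 5*x^4 - 10*x^3 + 5*x^2 + 12*x + 4) dx. Term by term:
    ∫_0^4 x^6 dx = 16384/7;  ∫_0^4 2*x^5 dx = 4096/3;  ∫_0^4 -5*x^4 dx = -1024;
    ∫_0^4 -10*x^3 dx = -640;  ∫_0^4 5*x^2 dx = 320/3;  ∫_0^4 12*x dx = 96;
    ∫_0^4 4 dx = 16.
  Sum: 16384/7 + 4096/3 − 1024 − 640 + 320/3 + 96 + 16 = 15824/7.
  ∫_0^4 u'(x)^2 dx = ∫_0^4 (9*x^4 + 12*x^3 - 14*x^2 - 12*x + 9) dx. Term by term:
    ∫_0^4 9*x^4 dx = 9216/5;  ∫_0^4 12*x^3 dx = 768;  ∫_0^4 -14*x^2 dx = -896/3;
    ∫_0^4 -12*x dx = -96;  ∫_0^4 9 dx = 36.
  Sum: 9216/5 + 768 − 896/3 − 96 + 36 = 33788/15.
Adding: ||u||_{H^1}^2 = 15824/7 + 33788/15 = 473876/105.


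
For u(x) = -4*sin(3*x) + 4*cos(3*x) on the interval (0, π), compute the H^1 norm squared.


||u||_{H^1(0,π)}^2 = 160*π

u'(x) = -12*sin(3*x) - 12*cos(3*x).
Expand u² and (u')² and integrate term by term on (0, π), using: for integers n ≥ 1, ∫_0^π sin²(nx) dx = ∫_0^π cos²(nx) dx = π/2; for n ≠ n', ∫_0^π sin(nx)sin(n'x) dx = ∫_0^π cos(nx)cos(n'x) dx = 0; and by product-to-sum, ∫_0^π sin(nx)cos(n'x) dx = ½∫_0^π [sin((n+n')x) + sin((n−n')x)] dx, which is 0 when n+n' is even and 2n/(n²−n'²) when n+n' is odd (it need not vanish on (0, π)).
  u² squared terms: (-4)²·∫sin(3x)² dx = 16·π/2 = 8*π;  (4)²·∫cos(3x)² dx = 16·π/2 = 8*π.
  u² cross terms: 2·(-4)·(4)·∫sin(3x)·cos(3x) dx = -32·(0) = 0.
  So ∫_0^π u² dx = 8*π + 8*π + 0 = 16*π.
  (u')² squared terms: (-12)²·∫cos(3x)² dx = 144·π/2 = 72*π;  (-12)²·∫sin(3x)² dx = 144·π/2 = 72*π.
  (u')² cross terms: 2·(-12)·(-12)·∫cos(3x)·sin(3x) dx = 288·(0) = 0.
  So ∫_0^π (u')² dx = 72*π + 72*π + 0 = 144*π.
||u||_{H^1}^2 = (16*π) + (144*π) = 160*π.


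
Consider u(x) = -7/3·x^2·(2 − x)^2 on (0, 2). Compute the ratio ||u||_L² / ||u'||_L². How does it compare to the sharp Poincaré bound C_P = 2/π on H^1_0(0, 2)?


||u||_L² / ||u'||_L² = sqrt(3)/3 < C_P = 2/π.

u(x) = -7/3·x^2·(2 − x)^2, so u'(x) = 28*x*(-x^2 + 3*x - 2)/3.
u(x) = -7/3·x^2·(2 − x)^2 vanishes at x = 0 and x = 2, so u ∈ H^1_0(0, 2). Differentiate via the product rule and integrate the resulting polynomials term by term.
  ∫_0^2 u² dx = ∫_0^2 (49*x^8/9 - 392*x^7/9 + 392*x^6/3 - 1568*x^5/9 + 784*x^4/9) dx. Term by term:
    ∫_0^2 49*x^8/9 dx = 25088/81;  ∫_0^2 -392*x^7/9 dx = -12544/9;  ∫_0^2 392*x^6/3 dx = 7168/3;
    ∫_0^2 -1568*x^5/9 dx = -50176/27;  ∫_0^2 784*x^4/9 dx = 25088/45.
  Sum: 25088/81 − 12544/9 + 7168/3 − 50176/27 + 25088/45 = 1792/405.
  ∫_0^2 (u')² dx = ∫_0^2 (784*x^6/9 - 1568*x^5/3 + 10192*x^4/9 - 3136*x^3/3 + 3136*x^2/9) dx. Term by term:
    ∫_0^2 784*x^6/9 dx = 14336/9;  ∫_0^2 -1568*x^5/3 dx = -50176/9;  ∫_0^2 10192*x^4/9 dx = 326144/45;
    ∫_0^2 -3136*x^3/3 dx = -12544/3;  ∫_0^2 3136*x^2/9 dx = 25088/27.
  Sum: 14336/9 − 50176/9 + 326144/45 − 12544/3 + 25088/27 = 1792/135.
∫_0^2 u² dx = 1792/405, so ||u||_L² = 16*sqrt(35)/45.
∫_0^2 (u')² dx = 1792/135, so ||u'||_L² = 16*sqrt(105)/45.
Ratio ||u||_L² / ||u'||_L² = sqrt(3)/3.
Sharp Poincaré constant on H^1_0(0, 2) is C_P = L/π = 2/π, achieved by sin(π/2·x).
A polynomial bump cannot attain the sharp Poincaré constant (only the first sine eigenfunction does), so the ratio is strictly less than C_P, consistent with ||u||_L² ≤ C_P ||u'||_L².


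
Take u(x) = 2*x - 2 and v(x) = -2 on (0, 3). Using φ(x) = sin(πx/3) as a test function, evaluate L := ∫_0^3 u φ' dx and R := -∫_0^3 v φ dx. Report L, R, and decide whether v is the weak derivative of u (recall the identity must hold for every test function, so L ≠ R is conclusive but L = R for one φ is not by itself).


LHS = -12/π, RHS = 12/π. No, v is not the weak derivative of u.

u(x) = 2*x - 2, classical derivative u'(x) = 2.
φ(x) = sin(πx/3), so φ'(x) = π*cos(π*x/3)/3.
Note φ(0) = φ(3) = 0, so the boundary term u·φ vanishes.
LHS = ∫_0^3 u(x) φ'(x) dx = ∫_0^3 (2*π*x*cos(π*x/3)/3 - 2*π*cos(π*x/3)/3) dx. Term by term:
  ∫_0^3 -2*π*cos(π*x/3)/3 dx = 0;  ∫_0^3 2*π*x*cos(π*x/3)/3 dx = -12/π.
Sum: 0 − 12/π = -12/π.
So LHS = -12/π.
∫_0^3 v(x) φ(x) dx = ∫_0^3 (-2*sin(π*x/3)) dx. Term by term:
  ∫_0^3 -2*sin(π*x/3) dx = -12/π.
So RHS = -∫_0^3 v(x) φ(x) dx = 12/π.
LHS − RHS = -24/π ≠ 0, so the identity fails.
(For a valid weak derivative the identity must hold for EVERY test function, in particular this one. The failure shows v is NOT the weak derivative of u.)
Correct weak derivative would be u'(x) = 2.


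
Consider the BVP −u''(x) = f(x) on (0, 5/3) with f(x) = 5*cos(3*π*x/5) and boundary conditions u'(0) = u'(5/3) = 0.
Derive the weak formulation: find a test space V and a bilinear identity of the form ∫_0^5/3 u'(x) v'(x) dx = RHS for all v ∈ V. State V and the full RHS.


V = H^1(0, 5/3) (no boundary constraint on v; u is determined up to an additive constant); weak form: ∫_0^5/3 u'v' dx = ∫_0^5/3 (5*cos(3*π*x/5)) v dx for all v ∈ V.

Multiply both sides by a test function v and integrate from 0 to 5/3:
  ∫_0^5/3 −u''(x) v(x) dx = ∫_0^5/3 f(x) v(x) dx.
Integrate the LHS by parts once:
  ∫_0^5/3 −u'' v dx = −[u'(x) v(x)]_0^5/3 + ∫_0^5/3 u'(x) v'(x) dx.
Thus ∫_0^5/3 u'(x) v'(x) dx = ∫_0^5/3 f(x) v(x) dx + [u'(x) v(x)]_0^5/3.
Choose V so that boundary terms are either known or forced to vanish.
u has homogeneous Neumann: u'(0) = u'(5/3) = 0. So [u' v]_0^5/3 = 0·v(5/3) − 0·v(0) = 0 for any v; take V = H^1(0, 5/3).
Weak formulation: find u (satisfying any essential BC) such that ∫_0^5/3 u'(x) v'(x) dx = ∫_0^5/3 f v dx for all v ∈ V (homogeneous Neumann, so boundary terms vanish).
Substituting f(x) = 5*cos(3*π*x/5), the right-hand side is ∫_0^5/3 (5*cos(3*π*x/5)) v dx.
Compatibility check (pure Neumann): taking v ≡ 1 ∈ V gives 0 = ∫_0^5/3 f dx + (0) − (0), i.e. ∫_0^5/3 f dx must equal u'(0) − u'(5/3) = 0. Indeed ∫_0^5/3 (5*cos(3*π*x/5)) dx = 0, so the data are compatible. The solution is then unique only up to an additive constant (fix it e.g. by requiring ∫_0^5/3 u dx = 0).


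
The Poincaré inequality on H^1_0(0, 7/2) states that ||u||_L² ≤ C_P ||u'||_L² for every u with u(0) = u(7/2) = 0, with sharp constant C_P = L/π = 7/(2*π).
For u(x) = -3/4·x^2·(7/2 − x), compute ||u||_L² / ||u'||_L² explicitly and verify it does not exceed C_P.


||u||_L² / ||u'||_L² = sqrt(14)/4 < C_P = 7/(2*π).

u(x) = -3/4·x^2·(7/2 − x), so u'(x) = 3*x*(3*x - 7)/4.
u(x) = -3/4·x^2·(7/2 − x) vanishes at x = 0 and x = 7/2, so u ∈ H^1_0(0, 7/2). Differentiate via the product rule and integrate the resulting polynomials term by term.
  ∫_0^7/2 u² dx = ∫_0^7/2 (9*x^6/16 - 63*x^5/16 + 441*x^4/64) dx. Term by term:
    ∫_0^7/2 9*x^6/16 dx = 1058841/2048;  ∫_0^7/2 -63*x^5/16 dx = -2470629/2048;  ∫_0^7/2 441*x^4/64 dx = 7411887/10240.
  Sum: 1058841/2048 − 2470629/2048 + 7411887/10240 = 352947/10240.
  ∫_0^7/2 (u')² dx = ∫_0^7/2 (81*x^4/16 - 189*x^3/8 + 441*x^2/16) dx. Term by term:
    ∫_0^7/2 81*x^4/16 dx = 1361367/2560;  ∫_0^7/2 -189*x^3/8 dx = -453789/512;  ∫_0^7/2 441*x^2/16 dx = 50421/128.
  Sum: 1361367/2560 − 453789/512 + 50421/128 = 50421/1280.
∫_0^7/2 u² dx = 352947/10240, so ||u||_L² = 343*sqrt(30)/320.
∫_0^7/2 (u')² dx = 50421/1280, so ||u'||_L² = 49*sqrt(105)/80.
Ratio ||u||_L² / ||u'||_L² = sqrt(14)/4.
Sharp Poincaré constant on H^1_0(0, 7/2) is C_P = L/π = 7/(2*π), achieved by sin(2*π/7·x).
A polynomial bump cannot attain the sharp Poincaré constant (only the first sine eigenfunction does), so the ratio is strictly less than C_P, consistent with ||u||_L² ≤ C_P ||u'||_L².


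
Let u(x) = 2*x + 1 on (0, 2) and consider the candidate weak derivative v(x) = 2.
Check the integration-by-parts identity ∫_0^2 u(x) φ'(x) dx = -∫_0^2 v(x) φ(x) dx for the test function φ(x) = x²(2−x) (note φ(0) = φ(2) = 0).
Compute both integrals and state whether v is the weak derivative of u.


LHS = -8/3, RHS = -8/3. Yes, v = u' weakly.

u(x) = 2*x + 1, classical derivative u'(x) = 2.
φ(x) = x²(2−x), so φ'(x) = x*(4 - 3*x).
Note φ(0) = φ(2) = 0, so the boundary term u·φ vanishes.
LHS = ∫_0^2 u(x) φ'(x) dx = ∫_0^2 (-6*x^3 + 5*x^2 + 4*x) dx. Term by term:
  ∫_0^2 -6*x^3 dx = -24;  ∫_0^2 5*x^2 dx = 40/3;  ∫_0^2 4*x dx = 8.
Sum: -24 + 40/3 + 8 = -8/3.
So LHS = -8/3.
∫_0^2 v(x) φ(x) dx = ∫_0^2 (-2*x^3 + 4*x^2) dx. Term by term:
  ∫_0^2 -2*x^3 dx = -8;  ∫_0^2 4*x^2 dx = 32/3.
Sum: -8 + 32/3 = 8/3.
So RHS = -∫_0^2 v(x) φ(x) dx = -8/3.
LHS = RHS, so the identity holds for this test φ.
Moreover u is smooth here and v(x) = u'(x) = 2 pointwise, so the identity holds for every test function. Hence v is the weak derivative of u.


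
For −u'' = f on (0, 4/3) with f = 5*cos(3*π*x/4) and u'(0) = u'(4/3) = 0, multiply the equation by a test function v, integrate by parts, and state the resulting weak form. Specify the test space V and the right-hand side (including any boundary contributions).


V = H^1(0, 4/3) (no boundary constraint on v; u is determined up to an additive constant); weak form: ∫_0^4/3 u'v' dx = ∫_0^4/3 (5*cos(3*π*x/4)) v dx for all v ∈ V.

Multiply both sides by a test function v and integrate from 0 to 4/3:
  ∫_0^4/3 −u''(x) v(x) dx = ∫_0^4/3 f(x) v(x) dx.
Integrate the LHS by parts once:
  ∫_0^4/3 −u'' v dx = −[u'(x) v(x)]_0^4/3 + ∫_0^4/3 u'(x) v'(x) dx.
Thus ∫_0^4/3 u'(x) v'(x) dx = ∫_0^4/3 f(x) v(x) dx + [u'(x) v(x)]_0^4/3.
Choose V so that boundary terms are either known or forced to vanish.
u has homogeneous Neumann: u'(0) = u'(4/3) = 0. So [u' v]_0^4/3 = 0·v(4/3) − 0·v(0) = 0 for any v; take V = H^1(0, 4/3).
Weak formulation: find u (satisfying any essential BC) such that ∫_0^4/3 u'(x) v'(x) dx = ∫_0^4/3 f v dx for all v ∈ V (homogeneous Neumann, so boundary terms vanish).
Substituting f(x) = 5*cos(3*π*x/4), the right-hand side is ∫_0^4/3 (5*cos(3*π*x/4)) v dx.
Compatibility check (pure Neumann): taking v ≡ 1 ∈ V gives 0 = ∫_0^4/3 f dx + (0) − (0), i.e. ∫_0^4/3 f dx must equal u'(0) − u'(4/3) = 0. Indeed ∫_0^4/3 (5*cos(3*π*x/4)) dx = 0, so the data are compatible. The solution is then unique only up to an additive constant (fix it e.g. by requiring ∫_0^4/3 u dx = 0).


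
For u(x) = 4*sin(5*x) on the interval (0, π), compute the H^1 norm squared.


||u||_{H^1(0,π)}^2 = 208*π

u'(x) = 20*cos(5*x).
Expand u² and (u')² and integrate term by term on (0, π), using: for integers n ≥ 1, ∫_0^π sin²(nx) dx = ∫_0^π cos²(nx) dx = π/2; for n ≠ n', ∫_0^π sin(nx)sin(n'x) dx = ∫_0^π cos(nx)cos(n'x) dx = 0; and by product-to-sum, ∫_0^π sin(nx)cos(n'x) dx = ½∫_0^π [sin((n+n')x) + sin((n−n')x)] dx, which is 0 when n+n' is even and 2n/(n²−n'²) when n+n' is odd (it need not vanish on (0, π)).
  u² squared terms: (4)²·∫sin(5x)² dx = 16·π/2 = 8*π.
  So ∫_0^π u² dx = 8*π.
  (u')² squared terms: (20)²·∫cos(5x)² dx = 400·π/2 = 200*π.
  So ∫_0^π (u')² dx = 200*π.
||u||_{H^1}^2 = (8*π) + (200*π) = 208*π.


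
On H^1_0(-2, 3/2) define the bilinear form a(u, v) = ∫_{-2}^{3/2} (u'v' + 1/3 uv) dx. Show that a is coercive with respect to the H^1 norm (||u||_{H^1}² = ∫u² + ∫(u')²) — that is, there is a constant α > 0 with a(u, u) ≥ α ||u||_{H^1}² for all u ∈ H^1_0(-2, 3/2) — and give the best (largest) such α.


α = (49 + 12*π^2)/(3*(4*π^2 + 49))

Coercivity of a(·,·) on H^1_0(-2, 3/2) means a(u, u) ≥ α ||u||_{H^1}² for every u ∈ H^1_0.
The interval has length L = 7/2, and Poincaré/coercivity depend only on L. Here a(u, u) = ∫(u')² + (1/3)·∫u².
Here 0 < c = 1/3 < 1. The condition a(u,u) ≥ α||u||_{H^1}² reads (1−α)∫(u')² ≥ (α−c)∫u². Any admissible α is ≤ 1 (rapidly oscillating u have ∫u²/∫(u')² → 0), and α = 1 would force 0 ≥ (1−c)∫u², impossible since c < 1; so 1−α > 0. By the sharp Poincaré inequality on H^1_0 of an interval of length L, ∫(u')² ≥ (π/L)²∫u² with equality for the first sine mode sin(π(x−x₀)/L) (x₀ the left endpoint), so the inequality holds for all u iff (1−α)(π/L)² ≥ α − c, i.e. α ≤ ((π/L)² + c)/((π/L)² + 1) = (1 + c(L/π)²)/(1 + (L/π)²). With (π/L)² = 4*π^2/49 and c = 1/3, the largest admissible constant is α = ((π/L)² + c)/((π/L)² + 1).
Simplifying, α = (49 + 12*π^2)/(3*(4*π^2 + 49)).


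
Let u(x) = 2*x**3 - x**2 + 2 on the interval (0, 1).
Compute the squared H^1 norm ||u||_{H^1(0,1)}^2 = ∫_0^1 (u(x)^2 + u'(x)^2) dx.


||u||_{H^1}^2 = 767/105

The H^1 norm (squared) on an interval (0, L) is
  ||u||_{H^1}^2 = ∫_0^L u(x)^2 dx + ∫_0^L u'(x)^2 dx.
Compute u'(x) = 6*x**2 - 2*x.
Then u(x)^2 = 4*x**6 - 4*x**5 + x**4 + 8*x**3 - 4*x**2 + 4 and u'(x)^2 = 36*x**4 - 24*x**3 + 4*x**2.
Integrate each monomial from 0 to 1 using ∫_0^1 c·x^n dx = c·1^(n+1)/(n+1):
  ∫_0^1 u(x)^2 dx = ∫_0^1 (4*x^6 - 4*x^5 + x^4 + 8*x^3 - 4*x^2 + 4) dx. Term by term:
    ∫_0^1 4*x^6 dx = 4/7;  ∫_0^1 -4*x^5 dx = -2/3;  ∫_0^1 x^4 dx = 1/5;
    ∫_0^1 8*x^3 dx = 2;  ∫_0^1 -4*x^2 dx = -4/3;  ∫_0^1 4 dx = 4.
  Sum: 4/7 − 2/3 + 1/5 + 2 − 4/3 + 4 = 167/35.
  ∫_0^1 u'(x)^2 dx = ∫_0^1 (36*x^4 - 24*x^3 + 4*x^2) dx. Term by term:
    ∫_0^1 36*x^4 dx = 36/5;  ∫_0^1 -24*x^3 dx = -6;  ∫_0^1 4*x^2 dx = 4/3.
  Sum: 36/5 − 6 + 4/3 = 38/15.
Adding: ||u||_{H^1}^2 = 167/35 + 38/15 = 767/105.


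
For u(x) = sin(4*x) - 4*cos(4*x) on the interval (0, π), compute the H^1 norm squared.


||u||_{H^1(0,π)}^2 = 289*π/2

u'(x) = 16*sin(4*x) + 4*cos(4*x).
Expand u² and (u')² and integrate term by term on (0, π), using: for integers n ≥ 1, ∫_0^π sin²(nx) dx = ∫_0^π cos²(nx) dx = π/2; for n ≠ n', ∫_0^π sin(nx)sin(n'x) dx = ∫_0^π cos(nx)cos(n'x) dx = 0; and by product-to-sum, ∫_0^π sin(nx)cos(n'x) dx = ½∫_0^π [sin((n+n')x) + sin((n−n')x)] dx, which is 0 when n+n' is even and 2n/(n²−n'²) when n+n' is odd (it need not vanish on (0, π)).
  u² squared terms: (-4)²·∫cos(4x)² dx = 16·π/2 = 8*π;  (1)²·∫sin(4x)² dx = 1·π/2 = π/2.
  u² cross terms: 2·(-4)·(1)·∫cos(4x)·sin(4x) dx = -8·(0) = 0.
  So ∫_0^π u² dx = 8*π + π/2 + 0 = 17*π/2.
  (u')² squared terms: (4)²·∫cos(4x)² dx = 16·π/2 = 8*π;  (16)²·∫sin(4x)² dx = 256·π/2 = 128*π.
  (u')² cross terms: 2·(4)·(16)·∫cos(4x)·sin(4x) dx = 128·(0) = 0.
  So ∫_0^π (u')² dx = 8*π + 128*π + 0 = 136*π.
||u||_{H^1}^2 = (17*π/2) + (136*π) = 289*π/2.


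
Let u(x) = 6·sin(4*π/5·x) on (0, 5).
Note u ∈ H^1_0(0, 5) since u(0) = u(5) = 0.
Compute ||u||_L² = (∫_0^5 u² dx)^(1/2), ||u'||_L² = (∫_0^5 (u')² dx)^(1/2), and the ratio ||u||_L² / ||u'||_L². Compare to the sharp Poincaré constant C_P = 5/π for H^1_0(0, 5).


||u||_L² / ||u'||_L² = 5/(4*π) < C_P = 5/π.

u(x) = 6·sin(4*π/5·x), so u'(x) = 24*π*cos(4*π*x/5)/5.
Writing u(x) = A·sin(kπx/L) with A = 6 and k = 4, use ∫_0^L sin²(kπx/L) dx = L/2 and ∫_0^L cos²(kπx/L) dx = L/2.
u² = 36·sin²(4*π/5·x) and (u')² = 576*π^2/25·cos²(4*π/5·x), and each of sin², cos² integrates to L/2 = 5/2 over (0, 5).
∫_0^5 u² dx = 90, so ||u||_L² = 3*sqrt(10).
∫_0^5 (u')² dx = 288*π^2/5, so ||u'||_L² = 12*sqrt(10)*π/5.
Ratio ||u||_L² / ||u'||_L² = 5/(4*π).
Sharp Poincaré constant on H^1_0(0, 5) is C_P = L/π = 5/π, achieved by sin(π/5·x).
This is the k = 4 harmonic; the ratio L/(kπ) is strictly less than C_P = L/π, consistent with the sharp inequality ||u||_L² ≤ C_P ||u'||_L².


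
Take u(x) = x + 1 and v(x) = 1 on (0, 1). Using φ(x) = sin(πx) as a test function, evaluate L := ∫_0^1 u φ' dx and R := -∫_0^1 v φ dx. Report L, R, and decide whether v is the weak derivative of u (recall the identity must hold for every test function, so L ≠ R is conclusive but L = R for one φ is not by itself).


LHS = -2/π, RHS = -2/π. Yes, v = u' weakly.

u(x) = x + 1, classical derivative u'(x) = 1.
φ(x) = sin(πx), so φ'(x) = π*cos(π*x).
Note φ(0) = φ(1) = 0, so the boundary term u·φ vanishes.
LHS = ∫_0^1 u(x) φ'(x) dx = ∫_0^1 (π*x*cos(π*x) + π*cos(π*x)) dx. Term by term:
  ∫_0^1 π*cos(π*x) dx = 0;  ∫_0^1 π*x*cos(π*x) dx = -2/π.
Sum: 0 − 2/π = -2/π.
So LHS = -2/π.
∫_0^1 v(x) φ(x) dx = ∫_0^1 (sin(π*x)) dx. Term by term:
  ∫_0^1 sin(π*x) dx = 2/π.
So RHS = -∫_0^1 v(x) φ(x) dx = -2/π.
LHS = RHS, so the identity holds for this test φ.
Moreover u is smooth here and v(x) = u'(x) = 1 pointwise, so the identity holds for every test function. Hence v is the weak derivative of u.


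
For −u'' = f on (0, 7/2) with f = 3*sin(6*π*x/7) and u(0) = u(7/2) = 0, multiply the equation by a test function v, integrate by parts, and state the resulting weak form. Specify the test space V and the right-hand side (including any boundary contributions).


V = H^1_0(0, 7/2) (so v(0) = v(7/2) = 0); weak form: ∫_0^7/2 u'v' dx = ∫_0^7/2 (3*sin(6*π*x/7)) v dx for all v ∈ V.

Multiply both sides by a test function v and integrate from 0 to 7/2:
  ∫_0^7/2 −u''(x) v(x) dx = ∫_0^7/2 f(x) v(x) dx.
Integrate the LHS by parts once:
  ∫_0^7/2 −u'' v dx = −[u'(x) v(x)]_0^7/2 + ∫_0^7/2 u'(x) v'(x) dx.
Thus ∫_0^7/2 u'(x) v'(x) dx = ∫_0^7/2 f(x) v(x) dx + [u'(x) v(x)]_0^7/2.
Choose V so that boundary terms are either known or forced to vanish.
u is Dirichlet: u(0) = u(7/2) = 0. Let V = H^1_0(0, 7/2); then v(0) = v(7/2) = 0, and [u' v]_0^7/2 = 0.
Weak formulation: find u (satisfying any essential BC) such that ∫_0^7/2 u'(x) v'(x) dx = ∫_0^7/2 f v dx for all v ∈ V.
Substituting f(x) = 3*sin(6*π*x/7), the right-hand side is ∫_0^7/2 (3*sin(6*π*x/7)) v dx.


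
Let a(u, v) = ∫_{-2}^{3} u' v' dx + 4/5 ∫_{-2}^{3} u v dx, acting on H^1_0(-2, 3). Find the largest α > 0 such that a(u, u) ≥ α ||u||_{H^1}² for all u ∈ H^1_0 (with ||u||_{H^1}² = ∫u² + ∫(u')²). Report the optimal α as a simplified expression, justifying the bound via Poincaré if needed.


α = (π^2 + 20)/(π^2 + 25)

Coercivity of a(·,·) on H^1_0(-2, 3) means a(u, u) ≥ α ||u||_{H^1}² for every u ∈ H^1_0.
The interval has length L = 5, and Poincaré/coercivity depend only on L. Here a(u, u) = ∫(u')² + (4/5)·∫u².
Here 0 < c = 4/5 < 1. The condition a(u,u) ≥ α||u||_{H^1}² reads (1−α)∫(u')² ≥ (α−c)∫u². Any admissible α is ≤ 1 (rapidly oscillating u have ∫u²/∫(u')² → 0), and α = 1 would force 0 ≥ (1−c)∫u², impossible since c < 1; so 1−α > 0. By the sharp Poincaré inequality on H^1_0 of an interval of length L, ∫(u')² ≥ (π/L)²∫u² with equality for the first sine mode sin(π(x−x₀)/L) (x₀ the left endpoint), so the inequality holds for all u iff (1−α)(π/L)² ≥ α − c, i.e. α ≤ ((π/L)² + c)/((π/L)² + 1) = (1 + c(L/π)²)/(1 + (L/π)²). With (π/L)² = π^2/25 and c = 4/5, the largest admissible constant is α = ((π/L)² + c)/((π/L)² + 1).
Simplifying, α = (π^2 + 20)/(π^2 + 25).
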